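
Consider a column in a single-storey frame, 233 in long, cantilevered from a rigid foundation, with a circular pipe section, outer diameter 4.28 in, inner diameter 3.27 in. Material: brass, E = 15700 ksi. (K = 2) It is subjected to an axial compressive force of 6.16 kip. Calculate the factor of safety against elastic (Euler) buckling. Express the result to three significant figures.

d_o = 4.28 in, d_i = 3.27 in
I = π(d_o⁴ − d_i⁴)/64 = π(4.28⁴ − 3.270⁴)/64 = 10.86 in⁴
Effective length L_e = K·L = 2 × 233 = 466.0 in
P_cr = π²EI / L_e² = π² × 15700×10³ × 10.86 / 466.0² = 7.749×10^3 lb
Factor of safety n = P_cr / P = 7.7488 / 6.16 = 1.26

n ≈ 1.26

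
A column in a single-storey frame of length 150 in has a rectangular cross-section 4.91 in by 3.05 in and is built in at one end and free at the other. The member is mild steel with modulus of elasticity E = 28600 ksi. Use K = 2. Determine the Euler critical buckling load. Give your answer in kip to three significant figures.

P_cr ≈ 36.4 kip

Buckling occurs about the weak axis: I_min = h·b³/12 with b = 3.05 in (the shorter side).
I_min = 4.91×3.05³/12 = 11.61 in⁴
Effective length L_e = K·L = 2 × 150 = 300.0 in
P_cr = π²EI / L_e² = π² × 28600×10³ × 11.61 / 300.0² = 3.641×10^4 lb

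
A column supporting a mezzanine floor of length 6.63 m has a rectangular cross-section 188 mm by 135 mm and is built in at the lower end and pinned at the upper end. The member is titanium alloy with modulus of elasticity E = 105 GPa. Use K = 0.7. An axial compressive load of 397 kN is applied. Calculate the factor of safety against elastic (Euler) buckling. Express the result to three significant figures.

Buckling occurs about the weak axis: I_min = h·b³/12 with b = 135 mm (the shorter side).
I_min = 188×135³/12 = 3.855×10^7 mm⁴
I = 3.855×10^7 mm⁴ = 3.855×10^-5 m⁴
Effective length L_e = K·L = 0.7 × 6.63 = 4.641 m
P_cr = π²EI / L_e² = π² × 105×10⁹ × 3.855×10^-5 / 4.641² = 1.855×10^6 N
Factor of safety n = P_cr / P = 1854.6 / 397 = 4.67

n ≈ 4.67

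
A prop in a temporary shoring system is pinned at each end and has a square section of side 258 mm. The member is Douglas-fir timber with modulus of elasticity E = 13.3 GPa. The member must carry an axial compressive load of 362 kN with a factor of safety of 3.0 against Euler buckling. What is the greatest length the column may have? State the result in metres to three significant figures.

I = a⁴/12 = 258⁴/12 = 3.692×10^8 mm⁴
I = 3.692×10^-4 m⁴
Required critical load P_cr = n·P = 3.0 × 362 = 1086 kN = 1.086×10^6 N
From P_cr = π²EI/(K·L)²:  L = (1/K)·√(π²EI/P_cr) = (1/1)·√(π²×1.33×10^10×3.692×10^-4/1.086×10^6)
L = 6.68 m

L_max ≈ 6.68 m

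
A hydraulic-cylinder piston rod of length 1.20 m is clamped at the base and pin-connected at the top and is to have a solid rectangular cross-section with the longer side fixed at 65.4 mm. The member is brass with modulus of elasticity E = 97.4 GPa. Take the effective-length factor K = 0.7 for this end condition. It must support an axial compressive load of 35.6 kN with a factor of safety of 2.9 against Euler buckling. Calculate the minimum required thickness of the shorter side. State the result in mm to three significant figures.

b ≈ 24.0 mm

Required P_cr = n·P = 2.9 × 35.6 = 103.2 kN
L_e = K·L = 0.7 × 1.20 = 0.8400 m
Required I = P_cr·L_e²/(π²E) = 1.032×10^5 × 0.8400² / (π² × 9.74×10^10) = 7.578×10^-8 m⁴
I_req = 7.578×10^4 mm⁴
Rectangle, weak axis: I_min = h·b³/12 with h = 65.4 mm fixed  ⇒  b = (12I/h)^(1/3) = 24.0 mm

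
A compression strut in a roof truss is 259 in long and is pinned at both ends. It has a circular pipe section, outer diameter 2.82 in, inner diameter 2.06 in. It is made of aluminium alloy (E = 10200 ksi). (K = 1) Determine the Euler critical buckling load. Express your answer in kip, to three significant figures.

d_o = 2.82 in, d_i = 2.06 in
I = π(d_o⁴ − d_i⁴)/64 = π(2.82⁴ − 2.060⁴)/64 = 2.220 in⁴
Effective length L_e = K·L = 1 × 259 = 259.0 in
P_cr = π²EI / L_e² = π² × 10200×10³ × 2.220 / 259.0² = 3.332×10^3 lb

P_cr ≈ 3.33 kip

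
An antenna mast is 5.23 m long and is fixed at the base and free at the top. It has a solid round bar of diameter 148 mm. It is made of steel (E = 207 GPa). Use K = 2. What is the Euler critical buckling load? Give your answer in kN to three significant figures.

I = πd⁴/64 = π×148⁴/64 = 2.355×10^7 mm⁴
I = 2.355×10^7 mm⁴ = 2.355×10^-5 m⁴
Effective length L_e = K·L = 2 × 5.23 = 10.46 m
P_cr = π²EI / L_e² = π² × 207×10⁹ × 2.355×10^-5 / 10.46² = 4.398×10^5 N

P_cr ≈ 440 kN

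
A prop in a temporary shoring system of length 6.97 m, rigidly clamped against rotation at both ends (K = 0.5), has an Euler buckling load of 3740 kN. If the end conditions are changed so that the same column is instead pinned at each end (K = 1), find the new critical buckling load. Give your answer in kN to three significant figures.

P_cr ∝ 1/K², so P_cr,new = P_cr,old × (K_old/K_new)² = 3740 × (0.5/1)²
= 3740 × 0.2500 = 935 kN

P_cr ≈ 935 kN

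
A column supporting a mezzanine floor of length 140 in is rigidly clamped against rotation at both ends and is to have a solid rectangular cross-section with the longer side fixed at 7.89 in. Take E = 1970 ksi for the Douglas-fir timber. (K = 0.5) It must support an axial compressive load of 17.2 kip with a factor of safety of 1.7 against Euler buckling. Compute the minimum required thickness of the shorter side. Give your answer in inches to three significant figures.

Required P_cr = n·P = 1.7 × 17.2 = 29.24 kip
L_e = K·L = 0.5 × 140 = 70.00 in
Required I = P_cr·L_e²/(π²E) = 2.924×10^4 × 70.00² / (π² × 1.97×10^6) = 7.369 in⁴
Rectangle, weak axis: I_min = h·b³/12 with h = 7.89 in fixed  ⇒  b = (12I/h)^(1/3) = 2.24 in

b ≈ 2.24 in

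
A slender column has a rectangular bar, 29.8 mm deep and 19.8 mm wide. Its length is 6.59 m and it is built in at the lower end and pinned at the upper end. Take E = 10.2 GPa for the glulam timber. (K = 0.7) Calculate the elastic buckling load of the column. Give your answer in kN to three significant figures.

Buckling occurs about the weak axis: I_min = h·b³/12 with b = 19.8 mm (the shorter side).
I_min = 29.8×19.8³/12 = 1.928×10^4 mm⁴
I = 1.928×10^4 mm⁴ = 1.928×10^-8 m⁴
Effective length L_e = K·L = 0.7 × 6.59 = 4.613 m
P_cr = π²EI / L_e² = π² × 10.2×10⁹ × 1.928×10^-8 / 4.613² = 91.19 N

P_cr ≈ 0.0912 kN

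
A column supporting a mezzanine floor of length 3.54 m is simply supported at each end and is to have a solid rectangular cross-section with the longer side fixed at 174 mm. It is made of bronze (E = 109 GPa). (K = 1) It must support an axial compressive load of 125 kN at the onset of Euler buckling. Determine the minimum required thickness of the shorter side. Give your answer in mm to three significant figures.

b ≈ 46.5 mm

L_e = K·L = 1 × 3.54 = 3.540 m
Required I = P_cr·L_e²/(π²E) = 1.250×10^5 × 3.540² / (π² × 1.09×10^11) = 1.456×10^-6 m⁴
I_req = 1.456×10^6 mm⁴
Rectangle, weak axis: I_min = h·b³/12 with h = 174 mm fixed  ⇒  b = (12I/h)^(1/3) = 46.5 mm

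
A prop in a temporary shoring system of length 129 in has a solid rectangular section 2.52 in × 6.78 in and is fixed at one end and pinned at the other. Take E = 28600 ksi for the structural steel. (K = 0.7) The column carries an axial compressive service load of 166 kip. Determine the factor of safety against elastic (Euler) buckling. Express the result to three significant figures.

n ≈ 1.89

Buckling occurs about the weak axis: I_min = h·b³/12 with b = 2.52 in (the shorter side).
I_min = 6.78×2.52³/12 = 9.042 in⁴
Effective length L_e = K·L = 0.7 × 129 = 90.30 in
P_cr = π²EI / L_e² = π² × 28600×10³ × 9.042 / 90.30² = 3.130×10^5 lb
Factor of safety n = P_cr / P = 313.00 / 166 = 1.89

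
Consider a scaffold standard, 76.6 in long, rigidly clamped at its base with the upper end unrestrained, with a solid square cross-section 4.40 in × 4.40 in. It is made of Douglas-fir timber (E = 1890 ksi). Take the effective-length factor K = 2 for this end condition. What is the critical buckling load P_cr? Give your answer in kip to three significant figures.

P_cr ≈ 24.8 kip

I = a⁴/12 = 4.40⁴/12 = 31.23 in⁴
Effective length L_e = K·L = 2 × 76.6 = 153.2 in
P_cr = π²EI / L_e² = π² × 1890×10³ × 31.23 / 153.2² = 2.482×10^4 lb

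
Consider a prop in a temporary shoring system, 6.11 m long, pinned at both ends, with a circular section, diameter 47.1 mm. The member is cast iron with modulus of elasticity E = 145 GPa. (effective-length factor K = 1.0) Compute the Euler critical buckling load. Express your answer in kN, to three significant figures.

I = πd⁴/64 = π×47.1⁴/64 = 2.416×10^5 mm⁴
I = 2.416×10^5 mm⁴ = 2.416×10^-7 m⁴
Effective length L_e = K·L = 1 × 6.11 = 6.110 m
P_cr = π²EI / L_e² = π² × 145×10⁹ × 2.416×10^-7 / 6.110² = 9.261×10^3 N

P_cr ≈ 9.26 kN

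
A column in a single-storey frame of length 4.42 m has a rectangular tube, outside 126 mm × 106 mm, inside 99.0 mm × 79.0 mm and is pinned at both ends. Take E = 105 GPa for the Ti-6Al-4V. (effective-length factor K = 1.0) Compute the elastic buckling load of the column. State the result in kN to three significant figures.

Weak-axis I_min = (h_o·b_o³ − h_i·b_i³)/12 with b_o = 106, b_i = 79.00 mm (shorter outer/inner sides).
I_min = (126×106³ − 99.00×79.00³)/12 = 8.438×10^6 mm⁴
I = 8.438×10^6 mm⁴ = 8.438×10^-6 m⁴
Effective length L_e = K·L = 1 × 4.42 = 4.420 m
P_cr = π²EI / L_e² = π² × 105×10⁹ × 8.438×10^-6 / 4.420² = 4.476×10^5 N

P_cr ≈ 448 kN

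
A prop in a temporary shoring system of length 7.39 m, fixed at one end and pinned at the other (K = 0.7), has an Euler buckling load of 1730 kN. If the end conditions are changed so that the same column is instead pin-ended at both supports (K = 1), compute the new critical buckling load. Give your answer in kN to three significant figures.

P_cr ∝ 1/K², so P_cr,new = P_cr,old × (K_old/K_new)² = 1730 × (0.7/1)²
= 1730 × 0.4900 = 848 kN

P_cr ≈ 848 kN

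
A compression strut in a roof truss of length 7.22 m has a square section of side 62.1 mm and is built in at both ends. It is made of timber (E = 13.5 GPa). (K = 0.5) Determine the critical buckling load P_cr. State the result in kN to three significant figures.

I = a⁴/12 = 62.1⁴/12 = 1.239×10^6 mm⁴
I = 1.239×10^6 mm⁴ = 1.239×10^-6 m⁴
Effective length L_e = K·L = 0.5 × 7.22 = 3.610 m
P_cr = π²EI / L_e² = π² × 13.5×10⁹ × 1.239×10^-6 / 3.610² = 1.267×10^4 N

P_cr ≈ 12.7 kN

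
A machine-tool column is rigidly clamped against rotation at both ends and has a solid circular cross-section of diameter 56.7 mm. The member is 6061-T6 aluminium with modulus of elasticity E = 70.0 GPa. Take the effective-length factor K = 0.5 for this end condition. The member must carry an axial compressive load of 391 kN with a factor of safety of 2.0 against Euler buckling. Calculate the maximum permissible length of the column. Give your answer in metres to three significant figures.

L_max ≈ 1.34 m

I = πd⁴/64 = π×56.7⁴/64 = 5.073×10^5 mm⁴
I = 5.073×10^-7 m⁴
Required critical load P_cr = n·P = 2.0 × 391 = 782.0 kN = 7.820×10^5 N
From P_cr = π²EI/(K·L)²:  L = (1/K)·√(π²EI/P_cr) = (1/0.5)·√(π²×7.00×10^10×5.073×10^-7/7.820×10^5)
L = 1.34 m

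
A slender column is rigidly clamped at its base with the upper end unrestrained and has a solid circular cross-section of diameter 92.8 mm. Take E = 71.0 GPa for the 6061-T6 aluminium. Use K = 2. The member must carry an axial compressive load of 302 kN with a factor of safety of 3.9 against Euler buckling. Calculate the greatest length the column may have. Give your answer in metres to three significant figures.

I = πd⁴/64 = π×92.8⁴/64 = 3.641×10^6 mm⁴
I = 3.641×10^-6 m⁴
Required critical load P_cr = n·P = 3.9 × 302 = 1178 kN = 1.178×10^6 N
From P_cr = π²EI/(K·L)²:  L = (1/K)·√(π²EI/P_cr) = (1/2)·√(π²×7.10×10^10×3.641×10^-6/1.178×10^6)
L = 0.736 m

L_max ≈ 0.736 m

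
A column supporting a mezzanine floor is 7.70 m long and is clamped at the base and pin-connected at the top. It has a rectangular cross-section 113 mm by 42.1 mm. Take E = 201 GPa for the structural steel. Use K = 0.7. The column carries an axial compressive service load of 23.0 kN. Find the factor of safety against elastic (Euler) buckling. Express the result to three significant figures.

Buckling occurs about the weak axis: I_min = h·b³/12 with b = 42.1 mm (the shorter side).
I_min = 113×42.1³/12 = 7.027×10^5 mm⁴
I = 7.027×10^5 mm⁴ = 7.027×10^-7 m⁴
Effective length L_e = K·L = 0.7 × 7.70 = 5.390 m
P_cr = π²EI / L_e² = π² × 201×10⁹ × 7.027×10^-7 / 5.390² = 4.798×10^4 N
Factor of safety n = P_cr / P = 47.980 / 23.0 = 2.09

n ≈ 2.09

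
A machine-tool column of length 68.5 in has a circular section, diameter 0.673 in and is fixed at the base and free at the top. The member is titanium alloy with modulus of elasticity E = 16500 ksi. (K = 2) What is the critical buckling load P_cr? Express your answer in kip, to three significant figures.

P_cr ≈ 0.0874 kip

I = πd⁴/64 = π×0.673⁴/64 = 1.007×10^-2 in⁴
Effective length L_e = K·L = 2 × 68.5 = 137.0 in
P_cr = π²EI / L_e² = π² × 16500×10³ × 1.007×10^-2 / 137.0² = 87.37 lb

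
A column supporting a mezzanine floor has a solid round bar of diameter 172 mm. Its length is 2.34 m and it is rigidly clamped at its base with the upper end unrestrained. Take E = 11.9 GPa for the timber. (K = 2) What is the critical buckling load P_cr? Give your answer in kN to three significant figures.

P_cr ≈ 230 kN

I = πd⁴/64 = π×172⁴/64 = 4.296×10^7 mm⁴
I = 4.296×10^7 mm⁴ = 4.296×10^-5 m⁴
Effective length L_e = K·L = 2 × 2.34 = 4.680 m
P_cr = π²EI / L_e² = π² × 11.9×10⁹ × 4.296×10^-5 / 4.680² = 2.304×10^5 N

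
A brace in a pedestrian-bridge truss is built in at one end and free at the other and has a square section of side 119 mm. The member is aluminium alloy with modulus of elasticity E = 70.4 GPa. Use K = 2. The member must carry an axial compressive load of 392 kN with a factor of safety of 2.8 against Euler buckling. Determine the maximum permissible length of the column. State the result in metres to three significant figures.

L_max ≈ 1.63 m

I = a⁴/12 = 119⁴/12 = 1.671×10^7 mm⁴
I = 1.671×10^-5 m⁴
Required critical load P_cr = n·P = 2.8 × 392 = 1098 kN = 1.098×10^6 N
From P_cr = π²EI/(K·L)²:  L = (1/K)·√(π²EI/P_cr) = (1/2)·√(π²×7.04×10^10×1.671×10^-5/1.098×10^6)
L = 1.63 m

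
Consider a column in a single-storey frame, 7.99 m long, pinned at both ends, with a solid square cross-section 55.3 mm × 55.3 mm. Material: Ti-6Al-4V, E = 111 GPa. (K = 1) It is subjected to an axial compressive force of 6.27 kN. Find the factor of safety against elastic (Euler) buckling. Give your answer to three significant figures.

I = a⁴/12 = 55.3⁴/12 = 7.793×10^5 mm⁴
I = 7.793×10^5 mm⁴ = 7.793×10^-7 m⁴
Effective length L_e = K·L = 1 × 7.99 = 7.990 m
P_cr = π²EI / L_e² = π² × 111×10⁹ × 7.793×10^-7 / 7.990² = 1.337×10^4 N
Factor of safety n = P_cr / P = 13.374 / 6.27 = 2.13

n ≈ 2.13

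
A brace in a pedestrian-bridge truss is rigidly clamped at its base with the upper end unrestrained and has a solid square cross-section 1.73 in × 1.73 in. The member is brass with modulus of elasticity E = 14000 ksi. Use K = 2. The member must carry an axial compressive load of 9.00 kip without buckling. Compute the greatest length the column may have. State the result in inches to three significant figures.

I = a⁴/12 = 1.73⁴/12 = 0.7465 in⁴
At the buckling limit P_cr = P = 9.000×10^3 lb
From P_cr = π²EI/(K·L)²:  L = (1/K)·√(π²EI/P_cr) = (1/2)·√(π²×1.40×10^7×0.7465/9.000×10^3)
L = 53.5 in

L_max ≈ 53.5 in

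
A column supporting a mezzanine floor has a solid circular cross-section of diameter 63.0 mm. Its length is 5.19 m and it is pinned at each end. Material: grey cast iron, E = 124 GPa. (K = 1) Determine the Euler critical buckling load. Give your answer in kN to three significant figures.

P_cr ≈ 35.1 kN

I = πd⁴/64 = π×63.0⁴/64 = 7.733×10^5 mm⁴
I = 7.733×10^5 mm⁴ = 7.733×10^-7 m⁴
Effective length L_e = K·L = 1 × 5.19 = 5.190 m
P_cr = π²EI / L_e² = π² × 124×10⁹ × 7.733×10^-7 / 5.190² = 3.513×10^4 N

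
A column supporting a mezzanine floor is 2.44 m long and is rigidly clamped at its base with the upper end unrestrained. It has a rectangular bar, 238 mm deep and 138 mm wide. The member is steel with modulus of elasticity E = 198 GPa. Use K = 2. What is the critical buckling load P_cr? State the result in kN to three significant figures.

Buckling occurs about the weak axis: I_min = h·b³/12 with b = 138 mm (the shorter side).
I_min = 238×138³/12 = 5.212×10^7 mm⁴
I = 5.212×10^7 mm⁴ = 5.212×10^-5 m⁴
Effective length L_e = K·L = 2 × 2.44 = 4.880 m
P_cr = π²EI / L_e² = π² × 198×10⁹ × 5.212×10^-5 / 4.880² = 4.277×10^6 N

P_cr ≈ 4280 kN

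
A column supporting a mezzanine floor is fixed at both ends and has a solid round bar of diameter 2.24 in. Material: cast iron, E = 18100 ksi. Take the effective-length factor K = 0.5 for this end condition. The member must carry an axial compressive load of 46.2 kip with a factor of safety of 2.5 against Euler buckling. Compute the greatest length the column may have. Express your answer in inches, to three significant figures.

I = πd⁴/64 = π×2.24⁴/64 = 1.236 in⁴
Required critical load P_cr = n·P = 2.5 × 46.2 = 115.5 kip = 1.155×10^5 lb
From P_cr = π²EI/(K·L)²:  L = (1/K)·√(π²EI/P_cr) = (1/0.5)·√(π²×1.81×10^7×1.236/1.155×10^5)
L = 87.4 in

L_max ≈ 87.4 in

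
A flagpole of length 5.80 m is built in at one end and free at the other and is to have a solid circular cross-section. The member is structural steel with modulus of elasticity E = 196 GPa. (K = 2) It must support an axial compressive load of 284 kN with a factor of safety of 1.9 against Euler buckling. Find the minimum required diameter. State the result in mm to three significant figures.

Required P_cr = n·P = 1.9 × 284 = 539.6 kN
L_e = K·L = 2 × 5.80 = 11.60 m
Required I = P_cr·L_e²/(π²E) = 5.396×10^5 × 11.60² / (π² × 1.96×10^11) = 3.753×10^-5 m⁴
I_req = 3.753×10^7 mm⁴
Solid circle: I = πd⁴/64  ⇒  d = (64I/π)^(1/4) = (64×3.753×10^7/π)^(1/4) = 166 mm

d ≈ 166 mm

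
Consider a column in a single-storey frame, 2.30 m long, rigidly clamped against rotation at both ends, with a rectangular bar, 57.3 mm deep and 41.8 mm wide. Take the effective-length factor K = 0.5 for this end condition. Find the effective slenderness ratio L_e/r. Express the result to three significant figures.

Buckling occurs about the weak axis: I_min = h·b³/12 with b = 41.8 mm (the shorter side).
I_min = 57.3×41.8³/12 = 3.487×10^5 mm⁴
A = 2.395×10^3 mm²;  r_min = √(I/A) = √(3.487×10^5/2.395×10^3) = 12.07 mm
L_e = K·L = 0.5 × 2.30 m = 1.150 m = 1150.0 mm
λ = L_e / r_min = 1150.0 / 12.07 = 95.3

λ ≈ 95.3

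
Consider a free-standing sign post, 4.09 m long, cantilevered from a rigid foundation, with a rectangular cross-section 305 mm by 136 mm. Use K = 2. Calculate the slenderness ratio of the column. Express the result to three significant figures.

λ ≈ 208

For a rectangle r_min = b/√12 = 136/√12 = 39.26 mm
L_e = K·L = 2 × 4.09 m = 8.180 m = 8180.0 mm
λ = L_e / r_min = 8180.0 / 39.26 = 208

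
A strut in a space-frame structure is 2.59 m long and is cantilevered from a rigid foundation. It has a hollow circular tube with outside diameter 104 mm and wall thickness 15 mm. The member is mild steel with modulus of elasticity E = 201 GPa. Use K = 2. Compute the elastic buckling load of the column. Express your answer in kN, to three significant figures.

Inner diameter d_i = 104 − 2×15 = 74.00 mm
I = π(d_o⁴ − d_i⁴)/64 = π(104⁴ − 74.00⁴)/64 = 4.271×10^6 mm⁴
I = 4.271×10^6 mm⁴ = 4.271×10^-6 m⁴
Effective length L_e = K·L = 2 × 2.59 = 5.180 m
P_cr = π²EI / L_e² = π² × 201×10⁹ × 4.271×10^-6 / 5.180² = 3.157×10^5 N

P_cr ≈ 316 kN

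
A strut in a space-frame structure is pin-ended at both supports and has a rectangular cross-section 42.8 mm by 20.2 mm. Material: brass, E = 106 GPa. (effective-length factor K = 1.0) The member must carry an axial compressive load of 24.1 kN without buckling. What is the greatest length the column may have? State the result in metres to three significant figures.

Buckling occurs about the weak axis: I_min = h·b³/12 with b = 20.2 mm (the shorter side).
I_min = 42.8×20.2³/12 = 2.940×10^4 mm⁴
I = 2.940×10^-8 m⁴
At the buckling limit P_cr = P = 2.410×10^4 N
From P_cr = π²EI/(K·L)²:  L = (1/K)·√(π²EI/P_cr) = (1/1)·√(π²×1.06×10^11×2.940×10^-8/2.410×10^4)
L = 1.13 m

L_max ≈ 1.13 m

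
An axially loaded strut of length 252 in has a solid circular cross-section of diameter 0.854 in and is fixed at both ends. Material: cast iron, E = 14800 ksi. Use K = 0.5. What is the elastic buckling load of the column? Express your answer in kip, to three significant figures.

P_cr ≈ 0.240 kip

I = πd⁴/64 = π×0.854⁴/64 = 2.611×10^-2 in⁴
Effective length L_e = K·L = 0.5 × 252 = 126.0 in
P_cr = π²EI / L_e² = π² × 14800×10³ × 2.611×10^-2 / 126.0² = 240.2 lb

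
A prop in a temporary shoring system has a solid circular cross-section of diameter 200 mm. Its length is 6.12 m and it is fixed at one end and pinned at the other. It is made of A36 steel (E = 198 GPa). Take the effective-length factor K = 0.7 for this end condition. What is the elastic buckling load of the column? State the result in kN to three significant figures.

P_cr ≈ 8360 kN

I = πd⁴/64 = π×200⁴/64 = 7.854×10^7 mm⁴
I = 7.854×10^7 mm⁴ = 7.854×10^-5 m⁴
Effective length L_e = K·L = 0.7 × 6.12 = 4.284 m
P_cr = π²EI / L_e² = π² × 198×10⁹ × 7.854×10^-5 / 4.284² = 8.363×10^6 N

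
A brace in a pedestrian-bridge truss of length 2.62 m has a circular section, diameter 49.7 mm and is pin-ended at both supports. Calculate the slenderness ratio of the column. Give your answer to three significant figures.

For a solid circle r = d/4 = 49.7/4 = 12.42 mm
L_e = K·L = 1 × 2.62 m = 2.620 m = 2620.0 mm
λ = L_e / r_min = 2620.0 / 12.42 = 211

λ ≈ 211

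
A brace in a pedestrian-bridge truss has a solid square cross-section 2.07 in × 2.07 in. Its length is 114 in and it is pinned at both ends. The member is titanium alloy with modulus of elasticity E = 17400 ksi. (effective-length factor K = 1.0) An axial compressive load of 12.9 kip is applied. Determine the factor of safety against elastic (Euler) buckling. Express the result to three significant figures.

I = a⁴/12 = 2.07⁴/12 = 1.530 in⁴
Effective length L_e = K·L = 1 × 114 = 114.0 in
P_cr = π²EI / L_e² = π² × 17400×10³ × 1.530 / 114.0² = 2.022×10^4 lb
Factor of safety n = P_cr / P = 20.218 / 12.9 = 1.57

n ≈ 1.57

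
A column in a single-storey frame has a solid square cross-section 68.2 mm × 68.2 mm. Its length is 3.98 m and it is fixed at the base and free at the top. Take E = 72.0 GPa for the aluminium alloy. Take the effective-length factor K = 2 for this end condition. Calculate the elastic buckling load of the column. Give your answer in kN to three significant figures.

I = a⁴/12 = 68.2⁴/12 = 1.803×10^6 mm⁴
I = 1.803×10^6 mm⁴ = 1.803×10^-6 m⁴
Effective length L_e = K·L = 2 × 3.98 = 7.960 m
P_cr = π²EI / L_e² = π² × 72.0×10⁹ × 1.803×10^-6 / 7.960² = 2.022×10^4 N

P_cr ≈ 20.2 kN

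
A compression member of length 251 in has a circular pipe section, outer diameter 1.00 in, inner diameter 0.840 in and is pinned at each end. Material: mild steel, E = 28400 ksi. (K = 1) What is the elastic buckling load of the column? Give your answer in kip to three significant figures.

d_o = 1.00 in, d_i = 0.840 in
I = π(d_o⁴ − d_i⁴)/64 = π(1.00⁴ − 0.8400⁴)/64 = 2.465×10^-2 in⁴
Effective length L_e = K·L = 1 × 251 = 251.0 in
P_cr = π²EI / L_e² = π² × 28400×10³ × 2.465×10^-2 / 251.0² = 109.7 lb

P_cr ≈ 0.110 kip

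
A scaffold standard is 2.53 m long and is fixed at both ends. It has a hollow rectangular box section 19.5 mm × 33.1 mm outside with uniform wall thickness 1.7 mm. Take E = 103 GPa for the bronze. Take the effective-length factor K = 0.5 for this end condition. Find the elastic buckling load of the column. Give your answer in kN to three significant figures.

P_cr ≈ 6.43 kN

Inner dimensions: h_i = 33.1 − 2×1.7 = 29.70 mm, b_i = 19.5 − 2×1.7 = 16.10 mm
Weak-axis I_min = (h_o·b_o³ − h_i·b_i³)/12 with b_o = 19.5, b_i = 16.10 mm (shorter outer/inner sides).
I_min = (33.1×19.5³ − 29.70×16.10³)/12 = 1.012×10^4 mm⁴
I = 1.012×10^4 mm⁴ = 1.012×10^-8 m⁴
Effective length L_e = K·L = 0.5 × 2.53 = 1.265 m
P_cr = π²EI / L_e² = π² × 103×10⁹ × 1.012×10^-8 / 1.265² = 6.431×10^3 N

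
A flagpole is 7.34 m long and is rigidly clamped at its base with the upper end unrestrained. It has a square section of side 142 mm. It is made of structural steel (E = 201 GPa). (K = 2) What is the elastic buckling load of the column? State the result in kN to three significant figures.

I = a⁴/12 = 142⁴/12 = 3.388×10^7 mm⁴
I = 3.388×10^7 mm⁴ = 3.388×10^-5 m⁴
Effective length L_e = K·L = 2 × 7.34 = 14.68 m
P_cr = π²EI / L_e² = π² × 201×10⁹ × 3.388×10^-5 / 14.68² = 3.119×10^5 N

P_cr ≈ 312 kN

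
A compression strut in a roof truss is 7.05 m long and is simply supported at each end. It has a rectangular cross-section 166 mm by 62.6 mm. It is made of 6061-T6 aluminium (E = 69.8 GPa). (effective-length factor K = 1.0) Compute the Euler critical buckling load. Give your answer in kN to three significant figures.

Buckling occurs about the weak axis: I_min = h·b³/12 with b = 62.6 mm (the shorter side).
I_min = 166×62.6³/12 = 3.394×10^6 mm⁴
I = 3.394×10^6 mm⁴ = 3.394×10^-6 m⁴
Effective length L_e = K·L = 1 × 7.05 = 7.050 m
P_cr = π²EI / L_e² = π² × 69.8×10⁹ × 3.394×10^-6 / 7.050² = 4.704×10^4 N

P_cr ≈ 47.0 kN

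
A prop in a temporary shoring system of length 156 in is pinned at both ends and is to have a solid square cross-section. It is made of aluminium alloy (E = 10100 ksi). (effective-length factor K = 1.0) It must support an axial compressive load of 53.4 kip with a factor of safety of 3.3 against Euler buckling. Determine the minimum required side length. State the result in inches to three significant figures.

a ≈ 4.77 in

Required P_cr = n·P = 3.3 × 53.4 = 176.2 kip
L_e = K·L = 1 × 156 = 156.0 in
Required I = P_cr·L_e²/(π²E) = 1.762×10^5 × 156.0² / (π² × 1.01×10^7) = 43.02 in⁴
Solid square: I = a⁴/12  ⇒  a = (12I)^(1/4) = (12×43.02)^(1/4) = 4.77 in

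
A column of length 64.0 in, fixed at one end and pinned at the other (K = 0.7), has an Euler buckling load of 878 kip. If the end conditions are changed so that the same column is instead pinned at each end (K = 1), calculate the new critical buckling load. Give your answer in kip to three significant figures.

P_cr ≈ 430 kip

P_cr ∝ 1/K², so P_cr,new = P_cr,old × (K_old/K_new)² = 878 × (0.7/1)²
= 878 × 0.4900 = 430 kip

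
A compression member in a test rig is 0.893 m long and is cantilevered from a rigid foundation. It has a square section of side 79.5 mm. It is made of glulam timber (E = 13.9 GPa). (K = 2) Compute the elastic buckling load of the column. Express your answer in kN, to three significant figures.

I = a⁴/12 = 79.5⁴/12 = 3.329×10^6 mm⁴
I = 3.329×10^6 mm⁴ = 3.329×10^-6 m⁴
Effective length L_e = K·L = 2 × 0.893 = 1.786 m
P_cr = π²EI / L_e² = π² × 13.9×10⁹ × 3.329×10^-6 / 1.786² = 1.432×10^5 N

P_cr ≈ 143 kN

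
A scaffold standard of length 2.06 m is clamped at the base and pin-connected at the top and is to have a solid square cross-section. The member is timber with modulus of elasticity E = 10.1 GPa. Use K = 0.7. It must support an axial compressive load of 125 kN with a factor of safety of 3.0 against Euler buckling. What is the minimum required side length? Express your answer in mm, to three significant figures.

Required P_cr = n·P = 3.0 × 125 = 375.0 kN
L_e = K·L = 0.7 × 2.06 = 1.442 m
Required I = P_cr·L_e²/(π²E) = 3.750×10^5 × 1.442² / (π² × 1.01×10^10) = 7.822×10^-6 m⁴
I_req = 7.822×10^6 mm⁴
Solid square: I = a⁴/12  ⇒  a = (12I)^(1/4) = (12×7.822×10^6)^(1/4) = 98.4 mm

a ≈ 98.4 mm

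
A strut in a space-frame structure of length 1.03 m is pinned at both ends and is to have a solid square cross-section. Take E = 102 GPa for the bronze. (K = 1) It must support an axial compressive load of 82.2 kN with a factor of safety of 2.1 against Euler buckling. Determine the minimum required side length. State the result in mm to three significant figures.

Required P_cr = n·P = 2.1 × 82.2 = 172.6 kN
L_e = K·L = 1 × 1.03 = 1.030 m
Required I = P_cr·L_e²/(π²E) = 1.726×10^5 × 1.030² / (π² × 1.02×10^11) = 1.819×10^-7 m⁴
I_req = 1.819×10^5 mm⁴
Solid square: I = a⁴/12  ⇒  a = (12I)^(1/4) = (12×1.819×10^5)^(1/4) = 38.4 mm

a ≈ 38.4 mm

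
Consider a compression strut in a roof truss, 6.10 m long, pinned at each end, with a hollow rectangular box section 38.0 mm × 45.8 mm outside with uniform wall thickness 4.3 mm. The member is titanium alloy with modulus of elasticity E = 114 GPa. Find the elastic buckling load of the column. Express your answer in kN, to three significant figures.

Inner dimensions: h_i = 45.8 − 2×4.3 = 37.20 mm, b_i = 38.0 − 2×4.3 = 29.40 mm
Weak-axis I_min = (h_o·b_o³ − h_i·b_i³)/12 with b_o = 38.0, b_i = 29.40 mm (shorter outer/inner sides).
I_min = (45.8×38.0³ − 37.20×29.40³)/12 = 1.307×10^5 mm⁴
I = 1.307×10^5 mm⁴ = 1.307×10^-7 m⁴
Effective length L_e = K·L = 1 × 6.10 = 6.100 m
P_cr = π²EI / L_e² = π² × 114×10⁹ × 1.307×10^-7 / 6.100² = 3.951×10^3 N

P_cr ≈ 3.95 kN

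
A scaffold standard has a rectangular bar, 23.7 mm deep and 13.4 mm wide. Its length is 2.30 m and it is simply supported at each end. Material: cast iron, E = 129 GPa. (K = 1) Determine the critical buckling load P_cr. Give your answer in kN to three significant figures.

P_cr ≈ 1.14 kN

Buckling occurs about the weak axis: I_min = h·b³/12 with b = 13.4 mm (the shorter side).
I_min = 23.7×13.4³/12 = 4.752×10^3 mm⁴
I = 4.752×10^3 mm⁴ = 4.752×10^-9 m⁴
Effective length L_e = K·L = 1 × 2.30 = 2.300 m
P_cr = π²EI / L_e² = π² × 129×10⁹ × 4.752×10^-9 / 2.300² = 1.144×10^3 N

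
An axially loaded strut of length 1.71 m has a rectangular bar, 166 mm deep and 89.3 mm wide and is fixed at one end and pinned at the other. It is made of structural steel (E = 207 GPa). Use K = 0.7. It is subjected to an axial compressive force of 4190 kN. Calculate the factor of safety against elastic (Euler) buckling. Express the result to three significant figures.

Buckling occurs about the weak axis: I_min = h·b³/12 with b = 89.3 mm (the shorter side).
I_min = 166×89.3³/12 = 9.851×10^6 mm⁴
I = 9.851×10^6 mm⁴ = 9.851×10^-6 m⁴
Effective length L_e = K·L = 0.7 × 1.71 = 1.197 m
P_cr = π²EI / L_e² = π² × 207×10⁹ × 9.851×10^-6 / 1.197² = 1.405×10^7 N
Factor of safety n = P_cr / P = 14046 / 4190 = 3.35

n ≈ 3.35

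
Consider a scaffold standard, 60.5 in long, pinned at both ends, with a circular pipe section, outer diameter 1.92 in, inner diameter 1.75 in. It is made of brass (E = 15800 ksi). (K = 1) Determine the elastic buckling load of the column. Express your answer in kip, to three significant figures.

d_o = 1.92 in, d_i = 1.75 in
I = π(d_o⁴ − d_i⁴)/64 = π(1.92⁴ − 1.750⁴)/64 = 0.2067 in⁴
Effective length L_e = K·L = 1 × 60.5 = 60.50 in
P_cr = π²EI / L_e² = π² × 15800×10³ × 0.2067 / 60.50² = 8.806×10^3 lb

P_cr ≈ 8.81 kip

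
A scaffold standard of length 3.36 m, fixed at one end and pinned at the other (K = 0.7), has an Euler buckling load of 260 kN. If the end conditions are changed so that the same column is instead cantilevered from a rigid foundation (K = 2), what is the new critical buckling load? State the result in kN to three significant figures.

P_cr ∝ 1/K², so P_cr,new = P_cr,old × (K_old/K_new)² = 260 × (0.7/2)²
= 260 × 0.1225 = 31.8 kN

P_cr ≈ 31.8 kN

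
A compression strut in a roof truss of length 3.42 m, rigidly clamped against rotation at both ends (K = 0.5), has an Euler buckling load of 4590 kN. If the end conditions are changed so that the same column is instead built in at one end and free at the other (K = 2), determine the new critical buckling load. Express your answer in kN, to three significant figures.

P_cr ∝ 1/K², so P_cr,new = P_cr,old × (K_old/K_new)² = 4590 × (0.5/2)²
= 4590 × 0.06250 = 287 kN

P_cr ≈ 287 kN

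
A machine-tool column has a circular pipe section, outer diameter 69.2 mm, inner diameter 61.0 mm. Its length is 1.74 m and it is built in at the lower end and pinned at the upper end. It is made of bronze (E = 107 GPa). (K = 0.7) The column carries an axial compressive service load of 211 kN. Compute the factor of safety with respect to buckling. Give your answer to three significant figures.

n ≈ 1.50

d_o = 69.2 mm, d_i = 61.0 mm
I = π(d_o⁴ − d_i⁴)/64 = π(69.2⁴ − 61.00⁴)/64 = 4.460×10^5 mm⁴
I = 4.460×10^5 mm⁴ = 4.460×10^-7 m⁴
Effective length L_e = K·L = 0.7 × 1.74 = 1.218 m
P_cr = π²EI / L_e² = π² × 107×10⁹ × 4.460×10^-7 / 1.218² = 3.175×10^5 N
Factor of safety n = P_cr / P = 317.46 / 211 = 1.50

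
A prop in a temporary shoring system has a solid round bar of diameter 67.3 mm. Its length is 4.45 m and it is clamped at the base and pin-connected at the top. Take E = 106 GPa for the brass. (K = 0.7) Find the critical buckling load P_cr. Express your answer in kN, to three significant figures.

I = πd⁴/64 = π×67.3⁴/64 = 1.007×10^6 mm⁴
I = 1.007×10^6 mm⁴ = 1.007×10^-6 m⁴
Effective length L_e = K·L = 0.7 × 4.45 = 3.115 m
P_cr = π²EI / L_e² = π² × 106×10⁹ × 1.007×10^-6 / 3.115² = 1.086×10^5 N

P_cr ≈ 109 kN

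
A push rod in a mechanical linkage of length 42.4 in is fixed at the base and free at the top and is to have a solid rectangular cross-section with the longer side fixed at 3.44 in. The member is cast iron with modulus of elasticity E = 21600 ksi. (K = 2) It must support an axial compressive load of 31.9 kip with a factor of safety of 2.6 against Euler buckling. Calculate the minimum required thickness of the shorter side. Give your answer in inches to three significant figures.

b ≈ 2.14 in

Required P_cr = n·P = 2.6 × 31.9 = 82.94 kip
L_e = K·L = 2 × 42.4 = 84.80 in
Required I = P_cr·L_e²/(π²E) = 8.294×10^4 × 84.80² / (π² × 2.16×10^7) = 2.798 in⁴
Rectangle, weak axis: I_min = h·b³/12 with h = 3.44 in fixed  ⇒  b = (12I/h)^(1/3) = 2.14 in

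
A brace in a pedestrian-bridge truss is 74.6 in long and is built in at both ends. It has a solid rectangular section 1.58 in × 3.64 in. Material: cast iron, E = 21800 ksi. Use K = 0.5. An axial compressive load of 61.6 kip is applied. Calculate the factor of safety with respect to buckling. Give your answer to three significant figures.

n ≈ 3.00

Buckling occurs about the weak axis: I_min = h·b³/12 with b = 1.58 in (the shorter side).
I_min = 3.64×1.58³/12 = 1.196 in⁴
Effective length L_e = K·L = 0.5 × 74.6 = 37.30 in
P_cr = π²EI / L_e² = π² × 21800×10³ × 1.196 / 37.30² = 1.850×10^5 lb
Factor of safety n = P_cr / P = 185.02 / 61.6 = 3.00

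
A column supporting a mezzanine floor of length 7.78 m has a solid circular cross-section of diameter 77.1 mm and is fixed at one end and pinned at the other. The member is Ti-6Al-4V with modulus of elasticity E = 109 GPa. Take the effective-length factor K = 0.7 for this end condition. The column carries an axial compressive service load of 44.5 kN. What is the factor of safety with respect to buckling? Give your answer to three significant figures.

n ≈ 1.41

I = πd⁴/64 = π×77.1⁴/64 = 1.735×10^6 mm⁴
I = 1.735×10^6 mm⁴ = 1.735×10^-6 m⁴
Effective length L_e = K·L = 0.7 × 7.78 = 5.446 m
P_cr = π²EI / L_e² = π² × 109×10⁹ × 1.735×10^-6 / 5.446² = 6.292×10^4 N
Factor of safety n = P_cr / P = 62.916 / 44.5 = 1.41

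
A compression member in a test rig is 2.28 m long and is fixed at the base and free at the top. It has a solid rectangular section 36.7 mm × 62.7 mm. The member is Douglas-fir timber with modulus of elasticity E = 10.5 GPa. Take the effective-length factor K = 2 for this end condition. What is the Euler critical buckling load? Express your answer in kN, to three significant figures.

Buckling occurs about the weak axis: I_min = h·b³/12 with b = 36.7 mm (the shorter side).
I_min = 62.7×36.7³/12 = 2.583×10^5 mm⁴
I = 2.583×10^5 mm⁴ = 2.583×10^-7 m⁴
Effective length L_e = K·L = 2 × 2.28 = 4.560 m
P_cr = π²EI / L_e² = π² × 10.5×10⁹ × 2.583×10^-7 / 4.560² = 1.287×10^3 N

P_cr ≈ 1.29 kN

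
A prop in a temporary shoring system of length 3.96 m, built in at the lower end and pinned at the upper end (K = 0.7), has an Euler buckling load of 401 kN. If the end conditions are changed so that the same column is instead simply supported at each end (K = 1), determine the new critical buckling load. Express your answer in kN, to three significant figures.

P_cr ≈ 196 kN

P_cr ∝ 1/K², so P_cr,new = P_cr,old × (K_old/K_new)² = 401 × (0.7/1)²
= 401 × 0.4900 = 196 kN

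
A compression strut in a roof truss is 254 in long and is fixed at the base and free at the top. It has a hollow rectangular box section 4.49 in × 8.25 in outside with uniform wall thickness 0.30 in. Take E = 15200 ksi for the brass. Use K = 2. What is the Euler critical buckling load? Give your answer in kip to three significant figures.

Inner dimensions: h_i = 8.25 − 2×0.30 = 7.650 in, b_i = 4.49 − 2×0.30 = 3.890 in
Weak-axis I_min = (h_o·b_o³ − h_i·b_i³)/12 with b_o = 4.49, b_i = 3.890 in (shorter outer/inner sides).
I_min = (8.25×4.49³ − 7.650×3.890³)/12 = 24.71 in⁴
Effective length L_e = K·L = 2 × 254 = 508.0 in
P_cr = π²EI / L_e² = π² × 15200×10³ × 24.71 / 508.0² = 1.436×10^4 lb

P_cr ≈ 14.4 kip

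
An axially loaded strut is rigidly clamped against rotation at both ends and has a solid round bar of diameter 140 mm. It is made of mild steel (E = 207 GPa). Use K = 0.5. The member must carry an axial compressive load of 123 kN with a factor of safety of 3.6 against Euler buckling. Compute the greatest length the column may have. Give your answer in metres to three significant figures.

I = πd⁴/64 = π×140⁴/64 = 1.886×10^7 mm⁴
I = 1.886×10^-5 m⁴
Required critical load P_cr = n·P = 3.6 × 123 = 442.8 kN = 4.428×10^5 N
From P_cr = π²EI/(K·L)²:  L = (1/K)·√(π²EI/P_cr) = (1/0.5)·√(π²×2.07×10^11×1.886×10^-5/4.428×10^5)
L = 18.7 m

L_max ≈ 18.7 m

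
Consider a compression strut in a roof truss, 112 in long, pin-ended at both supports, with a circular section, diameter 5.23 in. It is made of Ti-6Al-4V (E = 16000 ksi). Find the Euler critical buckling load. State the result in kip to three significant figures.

P_cr ≈ 462 kip

I = πd⁴/64 = π×5.23⁴/64 = 36.73 in⁴
Effective length L_e = K·L = 1 × 112 = 112.0 in
P_cr = π²EI / L_e² = π² × 16000×10³ × 36.73 / 112.0² = 4.623×10^5 lb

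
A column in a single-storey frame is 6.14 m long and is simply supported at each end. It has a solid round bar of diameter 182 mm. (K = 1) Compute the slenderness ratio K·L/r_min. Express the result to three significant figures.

λ ≈ 135

For a solid circle r = d/4 = 182/4 = 45.50 mm
L_e = K·L = 1 × 6.14 m = 6.140 m = 6140.0 mm
λ = L_e / r_min = 6140.0 / 45.50 = 135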